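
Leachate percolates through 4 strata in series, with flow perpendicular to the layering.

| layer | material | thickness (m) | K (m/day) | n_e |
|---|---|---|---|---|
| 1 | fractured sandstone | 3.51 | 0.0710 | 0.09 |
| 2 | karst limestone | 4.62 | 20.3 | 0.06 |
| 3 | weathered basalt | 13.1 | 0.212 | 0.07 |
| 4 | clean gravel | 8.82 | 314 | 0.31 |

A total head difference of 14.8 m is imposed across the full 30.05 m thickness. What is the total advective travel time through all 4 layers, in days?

32.0

With flow normal to the layers, continuity requires the same specific discharge q through every layer.
Σ(b_i/K_i) = 3.51/0.0710 + 4.62/20.3 + 13.1/0.212 + 8.82/314 = 111.5 d.
q = Δh / Σ(b_i/K_i) = 14.8 / 111.5 = 0.1328 m/day.
In each layer the seepage velocity is v_i = q/n_i, so the layer transit time is t_i = b_i·n_i / q:
  layer 1 (fractured sandstone): t_1 = 3.51 × 0.09 / 0.1328 = 2.380 d
  layer 2 (karst limestone): t_2 = 4.62 × 0.06 / 0.1328 = 2.088 d
  layer 3 (weathered basalt): t_3 = 13.1 × 0.07 / 0.1328 = 6.908 d
  layer 4 (clean gravel): t_4 = 8.82 × 0.31 / 0.1328 = 20.60 d
Total t = Σ t_i = 31.97 days.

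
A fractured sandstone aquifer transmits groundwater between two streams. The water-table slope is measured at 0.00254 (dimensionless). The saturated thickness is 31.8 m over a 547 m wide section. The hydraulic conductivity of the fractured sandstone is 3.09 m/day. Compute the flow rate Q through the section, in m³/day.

137

Cross-sectional area A = 547 × 31.8 = 17395 m².
Hydraulic gradient i = 0.00254.
Darcy's law: Q = K · A · i = 3.090 × 17395 × 0.002540 = 136.5 m³/day.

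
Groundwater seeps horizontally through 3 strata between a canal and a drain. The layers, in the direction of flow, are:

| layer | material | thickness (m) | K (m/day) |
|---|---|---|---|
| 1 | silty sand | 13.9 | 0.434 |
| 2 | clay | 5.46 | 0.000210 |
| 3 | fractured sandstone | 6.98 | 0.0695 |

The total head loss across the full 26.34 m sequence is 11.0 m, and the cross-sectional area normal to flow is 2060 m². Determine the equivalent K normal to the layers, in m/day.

Flow is perpendicular to layering, so the layers act in series and the equivalent K is the thickness-weighted harmonic mean.
Total thickness L = 13.9 + 5.46 + 6.98 = 26.34 m.
Σ(b_i/K_i) = 13.9/0.434 + 5.46/0.000210 + 6.98/0.0695 = 26132 d.
K_eq = L / Σ(b_i/K_i) = 26.34 / 26132 = 0.001008 m/day.

0.00101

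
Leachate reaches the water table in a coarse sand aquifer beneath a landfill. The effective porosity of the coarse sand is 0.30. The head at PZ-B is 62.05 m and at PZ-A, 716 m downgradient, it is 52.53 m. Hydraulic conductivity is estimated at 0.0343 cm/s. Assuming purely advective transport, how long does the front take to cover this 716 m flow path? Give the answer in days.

Convert K: 0.0343 cm/s × 864 = 29.64 m/day.
Hydraulic gradient i = (62.05 − 52.53) / 716 = 9.52 / 716 = 0.01330.
Darcy flux q = K · i = 29.64 × 0.01330 = 0.3940 m/day.
Seepage velocity v = q / n_e = 0.3940 / 0.30 = 1.313 m/day.
Travel time t = L / v = 716 / 1.313 = 545.1 days.

545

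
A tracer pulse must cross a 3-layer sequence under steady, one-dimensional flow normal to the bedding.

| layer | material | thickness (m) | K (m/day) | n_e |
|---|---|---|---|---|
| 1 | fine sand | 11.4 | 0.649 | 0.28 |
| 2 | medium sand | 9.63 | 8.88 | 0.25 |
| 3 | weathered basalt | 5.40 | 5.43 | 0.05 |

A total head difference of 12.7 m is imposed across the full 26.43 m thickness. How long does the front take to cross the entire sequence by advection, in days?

9.08

With flow normal to the layers, continuity requires the same specific discharge q through every layer.
Σ(b_i/K_i) = 11.4/0.649 + 9.63/8.88 + 5.40/5.43 = 19.64 d.
q = Δh / Σ(b_i/K_i) = 12.7 / 19.64 = 0.6465 m/day.
In each layer the seepage velocity is v_i = q/n_i, so the layer transit time is t_i = b_i·n_i / q:
  layer 1 (fine sand): t_1 = 11.4 × 0.28 / 0.6465 = 4.937 d
  layer 2 (medium sand): t_2 = 9.63 × 0.25 / 0.6465 = 3.724 d
  layer 3 (weathered basalt): t_3 = 5.40 × 0.05 / 0.6465 = 0.4176 d
Total t = Σ t_i = 9.079 days.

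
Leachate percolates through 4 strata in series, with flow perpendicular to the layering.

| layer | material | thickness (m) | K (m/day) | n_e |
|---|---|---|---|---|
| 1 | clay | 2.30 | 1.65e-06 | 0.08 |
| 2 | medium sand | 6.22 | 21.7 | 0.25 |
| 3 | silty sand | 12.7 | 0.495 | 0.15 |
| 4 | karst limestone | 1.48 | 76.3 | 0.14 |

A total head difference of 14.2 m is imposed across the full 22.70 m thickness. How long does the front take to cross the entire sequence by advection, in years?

1040

With flow normal to the layers, continuity requires the same specific discharge q through every layer.
Σ(b_i/K_i) = 2.30/1.65e-06 + 6.22/21.7 + 12.7/0.495 + 1.48/76.3 = 1.394e+06 d.
q = Δh / Σ(b_i/K_i) = 14.2 / 1.394e+06 = 1.019e-05 m/day.
In each layer the seepage velocity is v_i = q/n_i, so the layer transit time is t_i = b_i·n_i / q:
  layer 1 (clay): t_1 = 2.30 × 0.08 / 1.019e-05 = 18063 d
  layer 2 (medium sand): t_2 = 6.22 × 0.25 / 1.019e-05 = 1.526e+05 d
  layer 3 (silty sand): t_3 = 12.7 × 0.15 / 1.019e-05 = 1.870e+05 d
  layer 4 (karst limestone): t_4 = 1.48 × 0.14 / 1.019e-05 = 20340 d
Total t = Σ t_i = 3.781e+05 days = 1035 years.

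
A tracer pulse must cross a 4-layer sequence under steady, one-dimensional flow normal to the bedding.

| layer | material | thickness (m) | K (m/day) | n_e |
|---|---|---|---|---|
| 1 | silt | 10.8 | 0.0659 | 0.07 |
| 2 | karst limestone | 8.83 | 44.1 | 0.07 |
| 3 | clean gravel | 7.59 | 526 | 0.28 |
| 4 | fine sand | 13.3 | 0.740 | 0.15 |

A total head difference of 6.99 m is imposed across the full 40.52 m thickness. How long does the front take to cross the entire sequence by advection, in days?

143

With flow normal to the layers, continuity requires the same specific discharge q through every layer.
Σ(b_i/K_i) = 10.8/0.0659 + 8.83/44.1 + 7.59/526 + 13.3/0.740 = 182.1 d.
q = Δh / Σ(b_i/K_i) = 6.99 / 182.1 = 0.03839 m/day.
In each layer the seepage velocity is v_i = q/n_i, so the layer transit time is t_i = b_i·n_i / q:
  layer 1 (silt): t_1 = 10.8 × 0.07 / 0.03839 = 19.69 d
  layer 2 (karst limestone): t_2 = 8.83 × 0.07 / 0.03839 = 16.10 d
  layer 3 (clean gravel): t_3 = 7.59 × 0.28 / 0.03839 = 55.36 d
  layer 4 (fine sand): t_4 = 13.3 × 0.15 / 0.03839 = 51.96 d
Total t = Σ t_i = 143.1 days.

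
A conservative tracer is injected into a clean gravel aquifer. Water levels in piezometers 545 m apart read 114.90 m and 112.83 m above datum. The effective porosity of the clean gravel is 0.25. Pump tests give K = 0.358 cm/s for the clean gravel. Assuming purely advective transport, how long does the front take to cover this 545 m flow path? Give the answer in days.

Convert K: 0.358 cm/s × 864 = 309.3 m/day.
Hydraulic gradient i = (114.90 − 112.83) / 545 = 2.07 / 545 = 0.003798.
Darcy flux q = K · i = 309.3 × 0.003798 = 1.175 m/day.
Seepage velocity v = q / n_e = 1.175 / 0.25 = 4.699 m/day.
Travel time t = L / v = 545 / 4.699 = 116.0 days.

116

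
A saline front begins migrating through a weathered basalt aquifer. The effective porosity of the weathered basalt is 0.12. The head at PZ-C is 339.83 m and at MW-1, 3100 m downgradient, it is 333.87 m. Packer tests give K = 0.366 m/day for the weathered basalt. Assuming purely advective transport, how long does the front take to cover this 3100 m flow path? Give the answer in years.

Hydraulic gradient i = (339.83 − 333.87) / 3100 = 5.96 / 3100 = 0.001923.
Darcy flux q = K · i = 0.3660 × 0.001923 = 0.0007037 m/day.
Seepage velocity v = q / n_e = 0.0007037 / 0.12 = 0.005864 m/day.
Travel time t = L / v = 3100 / 0.005864 = 5.287e+05 days = 1447 years.

1450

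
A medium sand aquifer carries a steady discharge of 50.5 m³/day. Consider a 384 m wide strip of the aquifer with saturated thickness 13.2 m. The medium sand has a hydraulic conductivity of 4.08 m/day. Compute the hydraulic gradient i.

Cross-sectional area A = 384 × 13.2 = 5069 m².
From Q = K·A·i, i = Q / (K·A) = 50.5 / (4.080 × 5069) = 0.002442.

0.00244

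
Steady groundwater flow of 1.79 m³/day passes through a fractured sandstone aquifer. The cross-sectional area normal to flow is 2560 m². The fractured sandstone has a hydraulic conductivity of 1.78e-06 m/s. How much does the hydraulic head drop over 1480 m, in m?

6.73

Convert K: 1.78e-06 m/s × 86400 = 0.1538 m/day.
From Q = K·A·i, i = Q / (K·A) = 1.79 / (0.1538 × 2560) = 0.004547.
Head loss Δh = i · L = 0.004547 × 1480 = 6.729 m.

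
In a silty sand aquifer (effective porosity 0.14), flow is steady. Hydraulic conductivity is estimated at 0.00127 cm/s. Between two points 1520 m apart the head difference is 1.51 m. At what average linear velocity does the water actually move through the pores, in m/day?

0.00779

Convert K: 0.00127 cm/s × 864 = 1.097 m/day.
Hydraulic gradient i = Δh / L = 1.51 / 1520 = 0.0009934.
Darcy flux q = K · i = 1.097 × 0.0009934 = 0.001090 m/day.
Seepage velocity v = q / n_e = 0.001090 / 0.14 = 0.007786 m/day.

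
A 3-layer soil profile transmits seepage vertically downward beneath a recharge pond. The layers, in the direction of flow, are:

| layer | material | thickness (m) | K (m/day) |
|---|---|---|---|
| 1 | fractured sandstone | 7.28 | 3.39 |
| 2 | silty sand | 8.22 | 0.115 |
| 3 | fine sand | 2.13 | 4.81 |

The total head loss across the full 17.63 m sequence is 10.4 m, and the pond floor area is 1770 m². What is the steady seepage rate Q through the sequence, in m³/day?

Flow is perpendicular to layering, so the layers act in series and the equivalent K is the thickness-weighted harmonic mean.
Total thickness L = 7.28 + 8.22 + 2.13 = 17.63 m.
Σ(b_i/K_i) = 7.28/3.39 + 8.22/0.115 + 2.13/4.81 = 74.07 d.
K_eq = L / Σ(b_i/K_i) = 17.63 / 74.07 = 0.2380 m/day.
Q = K_eq · A · (Δh/L) = 0.2380 × 1770 × (10.4/17.63) = 248.5 m³/day.

249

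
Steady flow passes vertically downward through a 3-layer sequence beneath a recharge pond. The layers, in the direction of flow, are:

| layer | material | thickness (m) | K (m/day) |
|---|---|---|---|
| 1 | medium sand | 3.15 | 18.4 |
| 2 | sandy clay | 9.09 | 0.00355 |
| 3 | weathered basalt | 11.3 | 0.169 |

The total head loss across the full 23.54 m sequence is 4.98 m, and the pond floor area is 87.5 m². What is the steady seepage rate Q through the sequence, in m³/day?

0.166

Flow is perpendicular to layering, so the layers act in series and the equivalent K is the thickness-weighted harmonic mean.
Total thickness L = 3.15 + 9.09 + 11.3 = 23.54 m.
Σ(b_i/K_i) = 3.15/18.4 + 9.09/0.00355 + 11.3/0.169 = 2628 d.
K_eq = L / Σ(b_i/K_i) = 23.54 / 2628 = 0.008959 m/day.
Q = K_eq · A · (Δh/L) = 0.008959 × 87.5 × (4.98/23.54) = 0.1658 m³/day.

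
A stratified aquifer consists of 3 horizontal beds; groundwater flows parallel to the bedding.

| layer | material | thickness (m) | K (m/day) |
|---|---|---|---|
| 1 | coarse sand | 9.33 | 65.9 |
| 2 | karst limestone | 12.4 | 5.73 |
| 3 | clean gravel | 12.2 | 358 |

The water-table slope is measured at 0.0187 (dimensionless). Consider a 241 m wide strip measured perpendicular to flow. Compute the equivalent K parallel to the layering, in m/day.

Flow is parallel to layering, so each bed carries its own Darcy discharge and the transmissivities add.
Σ(K_i·b_i) = 65.9×9.33 + 5.73×12.4 + 358×12.2 = 5053 m²/day.
Total thickness b = 33.93 m, so K_eq = Σ(K_i·b_i)/b = 148.9 m/day.

149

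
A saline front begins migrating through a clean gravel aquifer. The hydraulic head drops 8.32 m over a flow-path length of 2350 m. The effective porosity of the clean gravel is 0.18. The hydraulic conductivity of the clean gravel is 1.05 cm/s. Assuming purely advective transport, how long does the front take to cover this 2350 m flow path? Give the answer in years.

Convert K: 1.05 cm/s × 864 = 907.2 m/day.
Hydraulic gradient i = Δh / L = 8.32 / 2350 = 0.003540.
Darcy flux q = K · i = 907.2 × 0.003540 = 3.212 m/day.
Seepage velocity v = q / n_e = 3.212 / 0.18 = 17.84 m/day.
Travel time t = L / v = 2350 / 17.84 = 131.7 days = 0.3606 years.

0.361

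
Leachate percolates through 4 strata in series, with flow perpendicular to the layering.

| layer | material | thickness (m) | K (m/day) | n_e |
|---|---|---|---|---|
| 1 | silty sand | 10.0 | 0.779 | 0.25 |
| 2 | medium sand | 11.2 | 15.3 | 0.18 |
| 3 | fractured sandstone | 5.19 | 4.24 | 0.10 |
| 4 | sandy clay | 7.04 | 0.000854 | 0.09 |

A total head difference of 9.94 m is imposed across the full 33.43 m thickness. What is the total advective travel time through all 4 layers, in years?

With flow normal to the layers, continuity requires the same specific discharge q through every layer.
Σ(b_i/K_i) = 10.0/0.779 + 11.2/15.3 + 5.19/4.24 + 7.04/0.000854 = 8258 d.
q = Δh / Σ(b_i/K_i) = 9.94 / 8258 = 0.001204 m/day.
In each layer the seepage velocity is v_i = q/n_i, so the layer transit time is t_i = b_i·n_i / q:
  layer 1 (silty sand): t_1 = 10.0 × 0.25 / 0.001204 = 2077 d
  layer 2 (medium sand): t_2 = 11.2 × 0.18 / 0.001204 = 1675 d
  layer 3 (fractured sandstone): t_3 = 5.19 × 0.10 / 0.001204 = 431.2 d
  layer 4 (sandy clay): t_4 = 7.04 × 0.09 / 0.001204 = 526.4 d
Total t = Σ t_i = 4710 days = 12.89 years.

12.9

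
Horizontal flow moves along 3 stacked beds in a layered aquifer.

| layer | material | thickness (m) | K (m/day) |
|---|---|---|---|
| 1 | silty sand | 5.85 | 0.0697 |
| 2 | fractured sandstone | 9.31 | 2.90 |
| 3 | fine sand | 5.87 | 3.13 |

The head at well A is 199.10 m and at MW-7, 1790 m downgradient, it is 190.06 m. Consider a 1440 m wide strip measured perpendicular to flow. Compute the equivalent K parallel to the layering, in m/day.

Flow is parallel to layering, so each bed carries its own Darcy discharge and the transmissivities add.
Σ(K_i·b_i) = 0.0697×5.85 + 2.90×9.31 + 3.13×5.87 = 45.78 m²/day.
Total thickness b = 21.03 m, so K_eq = Σ(K_i·b_i)/b = 2.177 m/day.

2.18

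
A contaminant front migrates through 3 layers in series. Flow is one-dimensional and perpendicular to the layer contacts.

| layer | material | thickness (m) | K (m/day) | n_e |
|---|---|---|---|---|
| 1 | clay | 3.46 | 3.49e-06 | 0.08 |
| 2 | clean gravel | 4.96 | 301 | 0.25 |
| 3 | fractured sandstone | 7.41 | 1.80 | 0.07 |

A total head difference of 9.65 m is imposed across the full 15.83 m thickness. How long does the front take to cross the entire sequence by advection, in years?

573

With flow normal to the layers, continuity requires the same specific discharge q through every layer.
Σ(b_i/K_i) = 3.46/3.49e-06 + 4.96/301 + 7.41/1.80 = 9.914e+05 d.
q = Δh / Σ(b_i/K_i) = 9.65 / 9.914e+05 = 9.734e-06 m/day.
In each layer the seepage velocity is v_i = q/n_i, so the layer transit time is t_i = b_i·n_i / q:
  layer 1 (clay): t_1 = 3.46 × 0.08 / 9.734e-06 = 28437 d
  layer 2 (clean gravel): t_2 = 4.96 × 0.25 / 9.734e-06 = 1.274e+05 d
  layer 3 (fractured sandstone): t_3 = 7.41 × 0.07 / 9.734e-06 = 53289 d
Total t = Σ t_i = 2.091e+05 days = 572.5 years.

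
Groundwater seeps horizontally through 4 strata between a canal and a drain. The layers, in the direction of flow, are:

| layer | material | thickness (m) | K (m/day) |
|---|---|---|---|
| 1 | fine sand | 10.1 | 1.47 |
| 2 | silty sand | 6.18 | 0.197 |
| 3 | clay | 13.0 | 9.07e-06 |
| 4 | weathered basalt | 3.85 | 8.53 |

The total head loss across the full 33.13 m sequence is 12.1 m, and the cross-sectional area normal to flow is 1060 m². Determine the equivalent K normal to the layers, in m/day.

Flow is perpendicular to layering, so the layers act in series and the equivalent K is the thickness-weighted harmonic mean.
Total thickness L = 10.1 + 6.18 + 13.0 + 3.85 = 33.13 m.
Σ(b_i/K_i) = 10.1/1.47 + 6.18/0.197 + 13.0/9.07e-06 + 3.85/8.53 = 1.433e+06 d.
K_eq = L / Σ(b_i/K_i) = 33.13 / 1.433e+06 = 2.311e-05 m/day.

2.31e-05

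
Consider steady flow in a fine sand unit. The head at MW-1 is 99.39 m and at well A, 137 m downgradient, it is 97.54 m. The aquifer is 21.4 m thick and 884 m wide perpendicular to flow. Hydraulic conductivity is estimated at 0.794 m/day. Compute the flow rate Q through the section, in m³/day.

Cross-sectional area A = 884 × 21.4 = 18918 m².
Hydraulic gradient i = (99.39 − 97.54) / 137 = 1.85 / 137 = 0.01350.
Darcy's law: Q = K · A · i = 0.7940 × 18918 × 0.01350 = 202.8 m³/day.

203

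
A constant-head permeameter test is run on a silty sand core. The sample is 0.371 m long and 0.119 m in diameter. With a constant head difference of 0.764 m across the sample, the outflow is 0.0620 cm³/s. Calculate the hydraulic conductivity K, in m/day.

0.234

Cross-sectional area A = π·(d/2)² = π × (0.119/2)² = 0.01112 m².
Convert discharge: 0.0620 cm³/s = 6.200e-08 m³/s.
Darcy's law rearranged: K = Q·L / (A·Δh) = 6.200e-08 × 0.371 / (0.01112 × 0.764) = 2.707e-06 m/s = 0.2339 m/day.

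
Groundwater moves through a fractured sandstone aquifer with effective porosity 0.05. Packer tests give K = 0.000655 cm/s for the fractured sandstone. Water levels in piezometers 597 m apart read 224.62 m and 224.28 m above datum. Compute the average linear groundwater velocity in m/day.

0.00645

Convert K: 0.000655 cm/s × 864 = 0.5659 m/day.
Hydraulic gradient i = (224.62 − 224.28) / 597 = 0.34 / 597 = 0.0005695.
Darcy flux q = K · i = 0.5659 × 0.0005695 = 0.0003223 m/day.
Seepage velocity v = q / n_e = 0.0003223 / 0.05 = 0.006446 m/day.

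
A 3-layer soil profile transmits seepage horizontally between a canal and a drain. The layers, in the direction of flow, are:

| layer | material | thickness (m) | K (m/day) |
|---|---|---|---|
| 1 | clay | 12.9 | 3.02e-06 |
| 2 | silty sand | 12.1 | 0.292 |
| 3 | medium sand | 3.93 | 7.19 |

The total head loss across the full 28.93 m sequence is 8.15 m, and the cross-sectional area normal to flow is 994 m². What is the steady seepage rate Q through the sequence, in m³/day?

0.00190

Flow is perpendicular to layering, so the layers act in series and the equivalent K is the thickness-weighted harmonic mean.
Total thickness L = 12.9 + 12.1 + 3.93 = 28.93 m.
Σ(b_i/K_i) = 12.9/3.02e-06 + 12.1/0.292 + 3.93/7.19 = 4.272e+06 d.
K_eq = L / Σ(b_i/K_i) = 28.93 / 4.272e+06 = 6.773e-06 m/day.
Q = K_eq · A · (Δh/L) = 6.773e-06 × 994 × (8.15/28.93) = 0.001897 m³/day.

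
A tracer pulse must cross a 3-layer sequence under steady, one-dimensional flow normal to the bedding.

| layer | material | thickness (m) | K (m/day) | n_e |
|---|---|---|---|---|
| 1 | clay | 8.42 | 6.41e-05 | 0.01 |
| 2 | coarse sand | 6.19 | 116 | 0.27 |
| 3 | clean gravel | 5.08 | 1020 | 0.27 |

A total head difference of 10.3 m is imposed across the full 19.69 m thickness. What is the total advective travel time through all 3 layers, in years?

109

With flow normal to the layers, continuity requires the same specific discharge q through every layer.
Σ(b_i/K_i) = 8.42/6.41e-05 + 6.19/116 + 5.08/1020 = 1.314e+05 d.
q = Δh / Σ(b_i/K_i) = 10.3 / 1.314e+05 = 7.841e-05 m/day.
In each layer the seepage velocity is v_i = q/n_i, so the layer transit time is t_i = b_i·n_i / q:
  layer 1 (clay): t_1 = 8.42 × 0.01 / 7.841e-05 = 1074 d
  layer 2 (coarse sand): t_2 = 6.19 × 0.27 / 7.841e-05 = 21314 d
  layer 3 (clean gravel): t_3 = 5.08 × 0.27 / 7.841e-05 = 17492 d
Total t = Σ t_i = 39880 days = 109.2 years.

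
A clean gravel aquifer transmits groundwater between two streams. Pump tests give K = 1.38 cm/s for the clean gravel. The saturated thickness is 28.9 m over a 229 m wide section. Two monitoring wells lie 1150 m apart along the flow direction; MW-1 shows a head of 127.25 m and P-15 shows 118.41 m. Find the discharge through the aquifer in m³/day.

60700

Convert K: 1.38 cm/s × 864 = 1192 m/day.
Cross-sectional area A = 229 × 28.9 = 6618 m².
Hydraulic gradient i = (127.25 − 118.41) / 1150 = 8.84 / 1150 = 0.007687.
Darcy's law: Q = K · A · i = 1192 × 6618 × 0.007687 = 60657 m³/day.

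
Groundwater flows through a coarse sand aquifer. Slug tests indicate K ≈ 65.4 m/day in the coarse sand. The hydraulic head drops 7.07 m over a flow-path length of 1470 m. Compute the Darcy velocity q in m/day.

Hydraulic gradient i = Δh / L = 7.07 / 1470 = 0.004810.
Specific discharge q = K · i = 65.40 × 0.004810 = 0.3145 m/day.

0.315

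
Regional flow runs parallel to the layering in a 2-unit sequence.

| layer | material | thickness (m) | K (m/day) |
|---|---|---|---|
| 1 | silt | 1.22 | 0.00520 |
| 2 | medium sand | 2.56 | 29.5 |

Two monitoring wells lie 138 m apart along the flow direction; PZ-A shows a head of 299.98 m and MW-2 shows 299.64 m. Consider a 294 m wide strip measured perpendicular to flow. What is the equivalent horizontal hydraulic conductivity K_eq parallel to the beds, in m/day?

20.0

Flow is parallel to layering, so each bed carries its own Darcy discharge and the transmissivities add.
Σ(K_i·b_i) = 0.00520×1.22 + 29.5×2.56 = 75.53 m²/day.
Total thickness b = 3.780 m, so K_eq = Σ(K_i·b_i)/b = 19.98 m/day.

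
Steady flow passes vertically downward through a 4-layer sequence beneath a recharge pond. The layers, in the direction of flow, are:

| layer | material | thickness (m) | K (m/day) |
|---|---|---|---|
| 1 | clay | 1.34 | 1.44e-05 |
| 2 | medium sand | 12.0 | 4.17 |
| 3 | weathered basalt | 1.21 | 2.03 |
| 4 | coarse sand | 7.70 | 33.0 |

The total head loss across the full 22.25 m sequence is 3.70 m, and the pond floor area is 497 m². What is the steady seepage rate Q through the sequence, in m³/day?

0.0198

Flow is perpendicular to layering, so the layers act in series and the equivalent K is the thickness-weighted harmonic mean.
Total thickness L = 1.34 + 12.0 + 1.21 + 7.70 = 22.25 m.
Σ(b_i/K_i) = 1.34/1.44e-05 + 12.0/4.17 + 1.21/2.03 + 7.70/33.0 = 93059 d.
K_eq = L / Σ(b_i/K_i) = 22.25 / 93059 = 0.0002391 m/day.
Q = K_eq · A · (Δh/L) = 0.0002391 × 497 × (3.70/22.25) = 0.01976 m³/day.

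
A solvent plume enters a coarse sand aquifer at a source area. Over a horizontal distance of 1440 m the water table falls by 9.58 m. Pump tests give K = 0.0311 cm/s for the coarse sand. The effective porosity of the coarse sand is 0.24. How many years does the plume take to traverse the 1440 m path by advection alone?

Convert K: 0.0311 cm/s × 864 = 26.87 m/day.
Hydraulic gradient i = Δh / L = 9.58 / 1440 = 0.006653.
Darcy flux q = K · i = 26.87 × 0.006653 = 0.1788 m/day.
Seepage velocity v = q / n_e = 0.1788 / 0.24 = 0.7448 m/day.
Travel time t = L / v = 1440 / 0.7448 = 1933 days = 5.293 years.

5.29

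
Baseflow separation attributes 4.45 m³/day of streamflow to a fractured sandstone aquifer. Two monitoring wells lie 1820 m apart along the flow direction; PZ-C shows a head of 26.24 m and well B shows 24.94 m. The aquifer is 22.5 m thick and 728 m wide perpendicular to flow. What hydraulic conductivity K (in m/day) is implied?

Cross-sectional area A = 728 × 22.5 = 16380 m².
Hydraulic gradient i = (26.24 − 24.94) / 1820 = 1.3 / 1820 = 0.0007143.
From Q = K·A·i, K = Q / (A·i) = 4.45 / (16380 × 0.0007143) = 0.3803 m/day.

0.380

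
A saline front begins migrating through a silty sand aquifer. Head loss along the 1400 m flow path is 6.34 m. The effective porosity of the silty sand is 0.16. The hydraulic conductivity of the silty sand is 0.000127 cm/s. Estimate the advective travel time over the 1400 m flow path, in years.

1230

Convert K: 0.000127 cm/s × 864 = 0.1097 m/day.
Hydraulic gradient i = Δh / L = 6.34 / 1400 = 0.004529.
Darcy flux q = K · i = 0.1097 × 0.004529 = 0.0004969 m/day.
Seepage velocity v = q / n_e = 0.0004969 / 0.16 = 0.003106 m/day.
Travel time t = L / v = 1400 / 0.003106 = 4.508e+05 days = 1234 years.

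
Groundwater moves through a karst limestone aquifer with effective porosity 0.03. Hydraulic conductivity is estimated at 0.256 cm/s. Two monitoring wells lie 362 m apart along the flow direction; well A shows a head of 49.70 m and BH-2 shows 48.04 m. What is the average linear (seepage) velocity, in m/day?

Convert K: 0.256 cm/s × 864 = 221.2 m/day.
Hydraulic gradient i = (49.70 − 48.04) / 362 = 1.66 / 362 = 0.004586.
Darcy flux q = K · i = 221.2 × 0.004586 = 1.014 m/day.
Seepage velocity v = q / n_e = 1.014 / 0.03 = 33.81 m/day.

33.8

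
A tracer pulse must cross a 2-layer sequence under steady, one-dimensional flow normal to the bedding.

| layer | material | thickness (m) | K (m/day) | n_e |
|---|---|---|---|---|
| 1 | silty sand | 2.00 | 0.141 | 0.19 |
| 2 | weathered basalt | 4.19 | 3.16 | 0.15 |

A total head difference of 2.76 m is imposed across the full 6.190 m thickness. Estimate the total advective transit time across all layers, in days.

5.67

With flow normal to the layers, continuity requires the same specific discharge q through every layer.
Σ(b_i/K_i) = 2.00/0.141 + 4.19/3.16 = 15.51 d.
q = Δh / Σ(b_i/K_i) = 2.76 / 15.51 = 0.1779 m/day.
In each layer the seepage velocity is v_i = q/n_i, so the layer transit time is t_i = b_i·n_i / q:
  layer 1 (silty sand): t_1 = 2.00 × 0.19 / 0.1779 = 2.135 d
  layer 2 (weathered basalt): t_2 = 4.19 × 0.15 / 0.1779 = 3.532 d
Total t = Σ t_i = 5.667 days.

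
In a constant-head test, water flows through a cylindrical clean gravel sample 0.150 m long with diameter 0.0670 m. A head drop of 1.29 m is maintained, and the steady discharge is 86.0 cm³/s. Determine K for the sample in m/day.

Cross-sectional area A = π·(d/2)² = π × (0.0670/2)² = 0.003526 m².
Convert discharge: 86.0 cm³/s = 8.600e-05 m³/s.
Darcy's law rearranged: K = Q·L / (A·Δh) = 8.600e-05 × 0.150 / (0.003526 × 1.29) = 0.002836 m/s = 245.1 m/day.

245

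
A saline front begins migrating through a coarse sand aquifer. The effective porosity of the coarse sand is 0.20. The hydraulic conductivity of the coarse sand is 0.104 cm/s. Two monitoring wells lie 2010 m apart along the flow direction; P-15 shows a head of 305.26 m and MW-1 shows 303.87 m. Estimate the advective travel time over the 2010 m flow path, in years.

Convert K: 0.104 cm/s × 864 = 89.86 m/day.
Hydraulic gradient i = (305.26 − 303.87) / 2010 = 1.39 / 2010 = 0.0006915.
Darcy flux q = K · i = 89.86 × 0.0006915 = 0.06214 m/day.
Seepage velocity v = q / n_e = 0.06214 / 0.20 = 0.3107 m/day.
Travel time t = L / v = 2010 / 0.3107 = 6469 days = 17.71 years.

17.7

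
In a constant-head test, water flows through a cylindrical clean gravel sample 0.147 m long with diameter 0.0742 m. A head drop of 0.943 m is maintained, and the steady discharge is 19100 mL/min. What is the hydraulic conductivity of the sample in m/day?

992

Cross-sectional area A = π·(d/2)² = π × (0.0742/2)² = 0.004324 m².
Convert discharge: 19100 mL/min = 0.0003183 m³/s.
Darcy's law rearranged: K = Q·L / (A·Δh) = 0.0003183 × 0.147 / (0.004324 × 0.943) = 0.01148 m/s = 991.5 m/day.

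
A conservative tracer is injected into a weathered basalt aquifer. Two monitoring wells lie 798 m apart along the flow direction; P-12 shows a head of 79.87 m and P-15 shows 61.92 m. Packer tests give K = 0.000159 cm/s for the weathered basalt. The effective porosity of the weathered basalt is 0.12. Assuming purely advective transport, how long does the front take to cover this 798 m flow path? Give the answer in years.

84.8

Convert K: 0.000159 cm/s × 864 = 0.1374 m/day.
Hydraulic gradient i = (79.87 − 61.92) / 798 = 17.95 / 798 = 0.02249.
Darcy flux q = K · i = 0.1374 × 0.02249 = 0.003090 m/day.
Seepage velocity v = q / n_e = 0.003090 / 0.12 = 0.02575 m/day.
Travel time t = L / v = 798 / 0.02575 = 30989 days = 84.84 years.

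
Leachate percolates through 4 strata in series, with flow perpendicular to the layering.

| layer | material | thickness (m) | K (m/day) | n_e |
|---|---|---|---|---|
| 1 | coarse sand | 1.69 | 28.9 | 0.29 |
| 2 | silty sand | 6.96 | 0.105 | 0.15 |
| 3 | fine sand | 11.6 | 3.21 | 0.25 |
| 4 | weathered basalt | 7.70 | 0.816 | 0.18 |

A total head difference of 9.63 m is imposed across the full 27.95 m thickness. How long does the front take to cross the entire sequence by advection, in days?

48.0

With flow normal to the layers, continuity requires the same specific discharge q through every layer.
Σ(b_i/K_i) = 1.69/28.9 + 6.96/0.105 + 11.6/3.21 + 7.70/0.816 = 79.39 d.
q = Δh / Σ(b_i/K_i) = 9.63 / 79.39 = 0.1213 m/day.
In each layer the seepage velocity is v_i = q/n_i, so the layer transit time is t_i = b_i·n_i / q:
  layer 1 (coarse sand): t_1 = 1.69 × 0.29 / 0.1213 = 4.041 d
  layer 2 (silty sand): t_2 = 6.96 × 0.15 / 0.1213 = 8.607 d
  layer 3 (fine sand): t_3 = 11.6 × 0.25 / 0.1213 = 23.91 d
  layer 4 (weathered basalt): t_4 = 7.70 × 0.18 / 0.1213 = 11.43 d
Total t = Σ t_i = 47.98 days.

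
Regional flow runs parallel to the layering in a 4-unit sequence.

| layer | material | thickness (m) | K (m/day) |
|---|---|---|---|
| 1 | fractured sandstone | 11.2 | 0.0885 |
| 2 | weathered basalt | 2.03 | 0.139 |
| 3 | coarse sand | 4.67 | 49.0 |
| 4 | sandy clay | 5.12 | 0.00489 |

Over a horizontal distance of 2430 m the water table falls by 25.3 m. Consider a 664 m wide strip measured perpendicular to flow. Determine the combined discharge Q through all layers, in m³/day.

Flow is parallel to layering, so each bed carries its own Darcy discharge and the transmissivities add.
Σ(K_i·b_i) = 0.0885×11.2 + 0.139×2.03 + 49.0×4.67 + 0.00489×5.12 = 230.1 m²/day.
Hydraulic gradient i = Δh / L = 25.3 / 2430 = 0.01041.
Q = Σ(K_i·b_i) · W · i = 230.1 × 664 × 0.01041 = 1591 m³/day.

1590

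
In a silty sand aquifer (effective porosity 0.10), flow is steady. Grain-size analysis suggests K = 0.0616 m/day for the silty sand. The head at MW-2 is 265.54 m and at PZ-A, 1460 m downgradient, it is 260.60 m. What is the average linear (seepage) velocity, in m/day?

0.00208

Hydraulic gradient i = (265.54 − 260.60) / 1460 = 4.94 / 1460 = 0.003384.
Darcy flux q = K · i = 0.06160 × 0.003384 = 0.0002084 m/day.
Seepage velocity v = q / n_e = 0.0002084 / 0.10 = 0.002084 m/day.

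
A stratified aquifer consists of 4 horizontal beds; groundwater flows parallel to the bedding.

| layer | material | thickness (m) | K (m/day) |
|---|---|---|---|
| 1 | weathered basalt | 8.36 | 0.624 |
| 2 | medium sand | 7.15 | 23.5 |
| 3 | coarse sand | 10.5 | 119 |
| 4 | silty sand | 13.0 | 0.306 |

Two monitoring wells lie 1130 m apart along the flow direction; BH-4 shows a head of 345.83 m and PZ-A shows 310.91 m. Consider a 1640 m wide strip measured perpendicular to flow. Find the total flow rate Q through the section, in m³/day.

72300

Flow is parallel to layering, so each bed carries its own Darcy discharge and the transmissivities add.
Σ(K_i·b_i) = 0.624×8.36 + 23.5×7.15 + 119×10.5 + 0.306×13.0 = 1427 m²/day.
Hydraulic gradient i = (345.83 − 310.91) / 1130 = 34.92 / 1130 = 0.03090.
Q = Σ(K_i·b_i) · W · i = 1427 × 1640 × 0.03090 = 72307 m³/day.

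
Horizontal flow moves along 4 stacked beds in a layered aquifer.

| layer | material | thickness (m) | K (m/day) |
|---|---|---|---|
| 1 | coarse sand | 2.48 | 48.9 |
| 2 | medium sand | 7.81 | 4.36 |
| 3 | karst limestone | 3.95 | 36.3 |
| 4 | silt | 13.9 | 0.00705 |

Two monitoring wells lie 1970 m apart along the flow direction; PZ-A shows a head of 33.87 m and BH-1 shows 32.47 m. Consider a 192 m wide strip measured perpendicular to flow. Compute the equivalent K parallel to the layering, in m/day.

10.6

Flow is parallel to layering, so each bed carries its own Darcy discharge and the transmissivities add.
Σ(K_i·b_i) = 48.9×2.48 + 4.36×7.81 + 36.3×3.95 + 0.00705×13.9 = 298.8 m²/day.
Total thickness b = 28.14 m, so K_eq = Σ(K_i·b_i)/b = 10.62 m/day.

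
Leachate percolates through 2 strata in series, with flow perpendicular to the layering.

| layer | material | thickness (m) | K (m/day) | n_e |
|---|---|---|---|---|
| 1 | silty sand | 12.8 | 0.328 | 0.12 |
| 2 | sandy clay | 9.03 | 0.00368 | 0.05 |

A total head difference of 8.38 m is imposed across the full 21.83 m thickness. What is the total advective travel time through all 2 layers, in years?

With flow normal to the layers, continuity requires the same specific discharge q through every layer.
Σ(b_i/K_i) = 12.8/0.328 + 9.03/0.00368 = 2493 d.
q = Δh / Σ(b_i/K_i) = 8.38 / 2493 = 0.003362 m/day.
In each layer the seepage velocity is v_i = q/n_i, so the layer transit time is t_i = b_i·n_i / q:
  layer 1 (silty sand): t_1 = 12.8 × 0.12 / 0.003362 = 456.9 d
  layer 2 (sandy clay): t_2 = 9.03 × 0.05 / 0.003362 = 134.3 d
Total t = Σ t_i = 591.2 days = 1.619 years.

1.62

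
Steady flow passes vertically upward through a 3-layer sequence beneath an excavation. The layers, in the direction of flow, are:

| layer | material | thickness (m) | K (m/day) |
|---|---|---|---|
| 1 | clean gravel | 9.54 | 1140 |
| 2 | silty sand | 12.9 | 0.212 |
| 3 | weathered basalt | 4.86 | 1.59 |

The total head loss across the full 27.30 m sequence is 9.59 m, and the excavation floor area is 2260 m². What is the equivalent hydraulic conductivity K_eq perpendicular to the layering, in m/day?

0.427

Flow is perpendicular to layering, so the layers act in series and the equivalent K is the thickness-weighted harmonic mean.
Total thickness L = 9.54 + 12.9 + 4.86 = 27.30 m.
Σ(b_i/K_i) = 9.54/1140 + 12.9/0.212 + 4.86/1.59 = 63.91 d.
K_eq = L / Σ(b_i/K_i) = 27.30 / 63.91 = 0.4271 m/day.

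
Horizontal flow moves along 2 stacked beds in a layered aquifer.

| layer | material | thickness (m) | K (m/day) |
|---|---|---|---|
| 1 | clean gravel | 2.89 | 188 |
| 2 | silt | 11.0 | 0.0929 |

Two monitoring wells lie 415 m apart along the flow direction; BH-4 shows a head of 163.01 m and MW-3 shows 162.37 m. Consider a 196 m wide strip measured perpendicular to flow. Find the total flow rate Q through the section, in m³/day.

165

Flow is parallel to layering, so each bed carries its own Darcy discharge and the transmissivities add.
Σ(K_i·b_i) = 188×2.89 + 0.0929×11.0 = 544.3 m²/day.
Hydraulic gradient i = (163.01 − 162.37) / 415 = 0.64 / 415 = 0.001542.
Q = Σ(K_i·b_i) · W · i = 544.3 × 196 × 0.001542 = 164.5 m³/day.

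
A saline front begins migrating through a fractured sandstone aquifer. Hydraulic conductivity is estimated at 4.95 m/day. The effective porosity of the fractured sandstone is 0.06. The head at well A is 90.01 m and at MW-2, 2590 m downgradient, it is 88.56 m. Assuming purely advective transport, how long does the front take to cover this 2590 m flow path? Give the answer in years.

Hydraulic gradient i = (90.01 − 88.56) / 2590 = 1.45 / 2590 = 0.0005598.
Darcy flux q = K · i = 4.950 × 0.0005598 = 0.002771 m/day.
Seepage velocity v = q / n_e = 0.002771 / 0.06 = 0.04619 m/day.
Travel time t = L / v = 2590 / 0.04619 = 56076 days = 153.5 years.

154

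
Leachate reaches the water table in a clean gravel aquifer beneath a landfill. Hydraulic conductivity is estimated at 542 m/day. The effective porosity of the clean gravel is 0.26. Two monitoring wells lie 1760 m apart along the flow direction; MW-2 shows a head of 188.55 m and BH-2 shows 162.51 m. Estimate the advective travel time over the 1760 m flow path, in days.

Hydraulic gradient i = (188.55 − 162.51) / 1760 = 26.04 / 1760 = 0.01480.
Darcy flux q = K · i = 542.0 × 0.01480 = 8.019 m/day.
Seepage velocity v = q / n_e = 8.019 / 0.26 = 30.84 m/day.
Travel time t = L / v = 1760 / 30.84 = 57.06 days.

57.1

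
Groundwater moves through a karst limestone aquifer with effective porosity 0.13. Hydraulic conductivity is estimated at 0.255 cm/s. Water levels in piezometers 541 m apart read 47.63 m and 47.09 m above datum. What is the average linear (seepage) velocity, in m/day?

1.69

Convert K: 0.255 cm/s × 864 = 220.3 m/day.
Hydraulic gradient i = (47.63 − 47.09) / 541 = 0.54 / 541 = 0.0009982.
Darcy flux q = K · i = 220.3 × 0.0009982 = 0.2199 m/day.
Seepage velocity v = q / n_e = 0.2199 / 0.13 = 1.692 m/day.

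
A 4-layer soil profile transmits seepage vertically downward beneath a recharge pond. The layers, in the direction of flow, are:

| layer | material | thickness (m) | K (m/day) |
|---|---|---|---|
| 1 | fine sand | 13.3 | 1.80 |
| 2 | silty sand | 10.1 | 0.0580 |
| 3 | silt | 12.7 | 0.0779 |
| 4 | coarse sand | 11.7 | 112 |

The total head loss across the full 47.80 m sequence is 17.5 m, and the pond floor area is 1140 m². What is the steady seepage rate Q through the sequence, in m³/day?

57.9

Flow is perpendicular to layering, so the layers act in series and the equivalent K is the thickness-weighted harmonic mean.
Total thickness L = 13.3 + 10.1 + 12.7 + 11.7 = 47.80 m.
Σ(b_i/K_i) = 13.3/1.80 + 10.1/0.0580 + 12.7/0.0779 + 11.7/112 = 344.7 d.
K_eq = L / Σ(b_i/K_i) = 47.80 / 344.7 = 0.1387 m/day.
Q = K_eq · A · (Δh/L) = 0.1387 × 1140 × (17.5/47.80) = 57.88 m³/day.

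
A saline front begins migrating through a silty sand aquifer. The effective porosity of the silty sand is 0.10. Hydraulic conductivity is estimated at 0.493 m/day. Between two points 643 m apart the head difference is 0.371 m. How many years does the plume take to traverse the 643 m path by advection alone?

619

Hydraulic gradient i = Δh / L = 0.371 / 643 = 0.0005770.
Darcy flux q = K · i = 0.4930 × 0.0005770 = 0.0002845 m/day.
Seepage velocity v = q / n_e = 0.0002845 / 0.10 = 0.002845 m/day.
Travel time t = L / v = 643 / 0.002845 = 2.260e+05 days = 618.9 years.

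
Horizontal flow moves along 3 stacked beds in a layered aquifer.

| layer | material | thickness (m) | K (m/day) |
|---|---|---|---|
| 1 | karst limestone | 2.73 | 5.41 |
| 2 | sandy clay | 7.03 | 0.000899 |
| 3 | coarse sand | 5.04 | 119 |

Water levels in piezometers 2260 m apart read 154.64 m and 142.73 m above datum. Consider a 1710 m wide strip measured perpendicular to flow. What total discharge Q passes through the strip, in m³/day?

Flow is parallel to layering, so each bed carries its own Darcy discharge and the transmissivities add.
Σ(K_i·b_i) = 5.41×2.73 + 0.000899×7.03 + 119×5.04 = 614.5 m²/day.
Hydraulic gradient i = (154.64 − 142.73) / 2260 = 11.91 / 2260 = 0.005270.
Q = Σ(K_i·b_i) · W · i = 614.5 × 1710 × 0.005270 = 5538 m³/day.

5540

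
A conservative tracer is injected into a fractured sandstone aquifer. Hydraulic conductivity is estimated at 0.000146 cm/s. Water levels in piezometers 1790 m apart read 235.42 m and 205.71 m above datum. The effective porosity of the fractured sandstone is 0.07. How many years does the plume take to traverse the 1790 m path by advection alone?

164

Convert K: 0.000146 cm/s × 864 = 0.1261 m/day.
Hydraulic gradient i = (235.42 − 205.71) / 1790 = 29.71 / 1790 = 0.01660.
Darcy flux q = K · i = 0.1261 × 0.01660 = 0.002094 m/day.
Seepage velocity v = q / n_e = 0.002094 / 0.07 = 0.02991 m/day.
Travel time t = L / v = 1790 / 0.02991 = 59846 days = 163.8 years.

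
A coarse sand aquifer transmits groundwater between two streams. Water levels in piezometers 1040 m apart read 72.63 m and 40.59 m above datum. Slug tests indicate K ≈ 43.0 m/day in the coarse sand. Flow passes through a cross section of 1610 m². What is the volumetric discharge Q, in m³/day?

Hydraulic gradient i = (72.63 − 40.59) / 1040 = 32.04 / 1040 = 0.03081.
Darcy's law: Q = K · A · i = 43.00 × 1610 × 0.03081 = 2133 m³/day.

2130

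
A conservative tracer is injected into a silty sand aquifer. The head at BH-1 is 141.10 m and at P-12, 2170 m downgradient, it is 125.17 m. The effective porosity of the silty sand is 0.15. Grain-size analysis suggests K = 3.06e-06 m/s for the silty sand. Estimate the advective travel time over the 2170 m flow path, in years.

459

Convert K: 3.06e-06 m/s × 86400 = 0.2644 m/day.
Hydraulic gradient i = (141.10 − 125.17) / 2170 = 15.93 / 2170 = 0.007341.
Darcy flux q = K · i = 0.2644 × 0.007341 = 0.001941 m/day.
Seepage velocity v = q / n_e = 0.001941 / 0.15 = 0.01294 m/day.
Travel time t = L / v = 2170 / 0.01294 = 1.677e+05 days = 459.2 years.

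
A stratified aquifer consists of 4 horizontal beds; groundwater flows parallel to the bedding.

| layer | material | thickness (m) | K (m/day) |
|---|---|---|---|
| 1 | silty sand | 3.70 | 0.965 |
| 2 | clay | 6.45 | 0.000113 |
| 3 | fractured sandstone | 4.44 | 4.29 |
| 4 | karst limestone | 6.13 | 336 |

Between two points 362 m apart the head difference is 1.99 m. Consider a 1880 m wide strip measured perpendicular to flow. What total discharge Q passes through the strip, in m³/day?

21500

Flow is parallel to layering, so each bed carries its own Darcy discharge and the transmissivities add.
Σ(K_i·b_i) = 0.965×3.70 + 0.000113×6.45 + 4.29×4.44 + 336×6.13 = 2082 m²/day.
Hydraulic gradient i = Δh / L = 1.99 / 362 = 0.005497.
Q = Σ(K_i·b_i) · W · i = 2082 × 1880 × 0.005497 = 21520 m³/day.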